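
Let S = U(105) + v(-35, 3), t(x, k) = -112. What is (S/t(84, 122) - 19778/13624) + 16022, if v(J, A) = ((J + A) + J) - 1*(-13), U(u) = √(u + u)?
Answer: 1527893631/95368 - √210/112 ≈ 16021.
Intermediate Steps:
U(u) = √2*√u (U(u) = √(2*u) = √2*√u)
v(J, A) = 13 + A + 2*J (v(J, A) = ((A + J) + J) + 13 = (A + 2*J) + 13 = 13 + A + 2*J)
S = -54 + √210 (S = √2*√105 + (13 + 3 + 2*(-35)) = √210 + (13 + 3 - 70) = √210 - 54 = -54 + √210 ≈ -39.509)
(S/t(84, 122) - 19778/13624) + 16022 = ((-54 + √210)/(-112) - 19778/13624) + 16022 = ((-54 + √210)*(-1/112) - 19778*1/13624) + 16022 = ((27/56 - √210/112) - 9889/6812) + 16022 = (-92465/95368 - √210/112) + 16022 = 1527893631/95368 - √210/112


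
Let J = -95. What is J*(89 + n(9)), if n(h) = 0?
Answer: -8455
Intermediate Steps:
J*(89 + n(9)) = -95*(89 + 0) = -95*89 = -8455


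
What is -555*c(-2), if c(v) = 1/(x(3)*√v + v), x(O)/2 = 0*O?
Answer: 555/2 ≈ 277.50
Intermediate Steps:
x(O) = 0 (x(O) = 2*(0*O) = 2*0 = 0)
c(v) = 1/v (c(v) = 1/(0*√v + v) = 1/(0 + v) = 1/v)
-555*c(-2) = -555/(-2) = -555*(-½) = 555/2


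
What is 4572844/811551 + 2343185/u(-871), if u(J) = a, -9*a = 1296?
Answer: -633651880133/38954448 ≈ -16266.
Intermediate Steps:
a = -144 (a = -⅑*1296 = -144)
u(J) = -144
4572844/811551 + 2343185/u(-871) = 4572844/811551 + 2343185/(-144) = 4572844*(1/811551) + 2343185*(-1/144) = 4572844/811551 - 2343185/144 = -633651880133/38954448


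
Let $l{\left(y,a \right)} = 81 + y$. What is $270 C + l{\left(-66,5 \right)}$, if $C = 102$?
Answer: $27555$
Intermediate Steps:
$270 C + l{\left(-66,5 \right)} = 270 \cdot 102 + \left(81 - 66\right) = 27540 + 15 = 27555$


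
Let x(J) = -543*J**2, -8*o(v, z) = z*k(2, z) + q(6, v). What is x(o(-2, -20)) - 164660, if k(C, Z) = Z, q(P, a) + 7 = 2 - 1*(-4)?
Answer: -96984383/64 ≈ -1.5154e+6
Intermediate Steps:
q(P, a) = -1 (q(P, a) = -7 + (2 - 1*(-4)) = -7 + (2 + 4) = -7 + 6 = -1)
o(v, z) = 1/8 - z**2/8 (o(v, z) = -(z*z - 1)/8 = -(z**2 - 1)/8 = -(-1 + z**2)/8 = 1/8 - z**2/8)
x(o(-2, -20)) - 164660 = -543*(1/8 - 1/8*(-20)**2)**2 - 164660 = -543*(1/8 - 1/8*400)**2 - 164660 = -543*(1/8 - 50)**2 - 164660 = -543*(-399/8)**2 - 164660 = -543*159201/64 - 164660 = -86446143/64 - 164660 = -96984383/64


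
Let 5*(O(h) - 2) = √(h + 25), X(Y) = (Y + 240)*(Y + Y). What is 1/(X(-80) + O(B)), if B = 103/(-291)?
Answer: -93112725/2383499530964 - 5*√521763/2383499530964 ≈ -3.9067e-5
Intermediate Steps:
X(Y) = 2*Y*(240 + Y) (X(Y) = (240 + Y)*(2*Y) = 2*Y*(240 + Y))
B = -103/291 (B = 103*(-1/291) = -103/291 ≈ -0.35395)
O(h) = 2 + √(25 + h)/5 (O(h) = 2 + √(h + 25)/5 = 2 + √(25 + h)/5)
1/(X(-80) + O(B)) = 1/(2*(-80)*(240 - 80) + (2 + √(25 - 103/291)/5)) = 1/(2*(-80)*160 + (2 + √(7172/291)/5)) = 1/(-25600 + (2 + (2*√521763/291)/5)) = 1/(-25600 + (2 + 2*√521763/1455)) = 1/(-25598 + 2*√521763/1455)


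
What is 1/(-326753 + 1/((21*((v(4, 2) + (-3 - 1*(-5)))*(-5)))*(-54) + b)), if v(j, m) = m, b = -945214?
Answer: -922534/301440752103 ≈ -3.0604e-6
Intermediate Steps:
1/(-326753 + 1/((21*((v(4, 2) + (-3 - 1*(-5)))*(-5)))*(-54) + b)) = 1/(-326753 + 1/((21*((2 + (-3 - 1*(-5)))*(-5)))*(-54) - 945214)) = 1/(-326753 + 1/((21*((2 + (-3 + 5))*(-5)))*(-54) - 945214)) = 1/(-326753 + 1/((21*((2 + 2)*(-5)))*(-54) - 945214)) = 1/(-326753 + 1/((21*(4*(-5)))*(-54) - 945214)) = 1/(-326753 + 1/((21*(-20))*(-54) - 945214)) = 1/(-326753 + 1/(-420*(-54) - 945214)) = 1/(-326753 + 1/(22680 - 945214)) = 1/(-326753 + 1/(-922534)) = 1/(-326753 - 1/922534) = 1/(-301440752103/922534) = -922534/301440752103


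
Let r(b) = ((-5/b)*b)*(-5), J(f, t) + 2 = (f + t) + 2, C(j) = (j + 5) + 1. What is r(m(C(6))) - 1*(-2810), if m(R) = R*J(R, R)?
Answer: 2835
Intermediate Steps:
C(j) = 6 + j (C(j) = (5 + j) + 1 = 6 + j)
J(f, t) = f + t (J(f, t) = -2 + ((f + t) + 2) = -2 + (2 + f + t) = f + t)
m(R) = 2*R² (m(R) = R*(R + R) = R*(2*R) = 2*R²)
r(b) = 25 (r(b) = -5*(-5) = 25)
r(m(C(6))) - 1*(-2810) = 25 - 1*(-2810) = 25 + 2810 = 2835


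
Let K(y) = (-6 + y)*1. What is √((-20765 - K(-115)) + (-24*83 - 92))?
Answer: 2*I*√5682 ≈ 150.76*I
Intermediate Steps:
K(y) = -6 + y
√((-20765 - K(-115)) + (-24*83 - 92)) = √((-20765 - (-6 - 115)) + (-24*83 - 92)) = √((-20765 - 1*(-121)) + (-1992 - 92)) = √((-20765 + 121) - 2084) = √(-20644 - 2084) = √(-22728) = 2*I*√5682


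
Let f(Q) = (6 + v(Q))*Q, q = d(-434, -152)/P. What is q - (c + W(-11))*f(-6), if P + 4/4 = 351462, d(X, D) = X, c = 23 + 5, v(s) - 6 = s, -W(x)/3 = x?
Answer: 771807922/351461 ≈ 2196.0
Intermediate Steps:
W(x) = -3*x
v(s) = 6 + s
c = 28
P = 351461 (P = -1 + 351462 = 351461)
q = -434/351461 ≈ -0.0012348
f(Q) = Q*(12 + Q) (f(Q) = (6 + (6 + Q))*Q = (12 + Q)*Q = Q*(12 + Q))
q - (c + W(-11))*f(-6) = -434/351461 - (28 - 3*(-11))*(-6*(12 - 6)) = -434/351461 - (28 + 33)*(-6*6) = -434/351461 - 61*(-36) = -434/351461 - 1*(-2196) = -434/351461 + 2196 = 771807922/351461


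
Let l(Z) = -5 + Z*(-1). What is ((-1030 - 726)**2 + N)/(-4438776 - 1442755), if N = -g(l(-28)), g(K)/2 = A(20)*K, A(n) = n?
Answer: -3082616/5881531 ≈ -0.52412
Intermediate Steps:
l(Z) = -5 - Z
g(K) = 40*K (g(K) = 2*(20*K) = 40*K)
N = -920 (N = -40*(-5 - 1*(-28)) = -40*(-5 + 28) = -40*23 = -1*920 = -920)
((-1030 - 726)**2 + N)/(-4438776 - 1442755) = ((-1030 - 726)**2 - 920)/(-4438776 - 1442755) = ((-1756)**2 - 920)/(-5881531) = (3083536 - 920)*(-1/5881531) = 3082616*(-1/5881531) = -3082616/5881531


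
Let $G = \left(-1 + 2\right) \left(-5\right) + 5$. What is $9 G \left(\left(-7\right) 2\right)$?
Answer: $0$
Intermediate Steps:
$G = 0$ ($G = 1 \left(-5\right) + 5 = -5 + 5 = 0$)
$9 G \left(\left(-7\right) 2\right) = 9 \cdot 0 \left(\left(-7\right) 2\right) = 0 \left(-14\right) = 0$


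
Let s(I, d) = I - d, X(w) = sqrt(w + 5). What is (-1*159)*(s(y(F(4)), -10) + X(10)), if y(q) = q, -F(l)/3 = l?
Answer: 318 - 159*sqrt(15) ≈ -297.80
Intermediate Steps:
F(l) = -3*l
X(w) = sqrt(5 + w)
(-1*159)*(s(y(F(4)), -10) + X(10)) = (-1*159)*((-3*4 - 1*(-10)) + sqrt(5 + 10)) = -159*((-12 + 10) + sqrt(15)) = -159*(-2 + sqrt(15)) = 318 - 159*sqrt(15)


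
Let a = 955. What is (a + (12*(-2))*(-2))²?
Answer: 1006009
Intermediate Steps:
(a + (12*(-2))*(-2))² = (955 + (12*(-2))*(-2))² = (955 - 24*(-2))² = (955 + 48)² = 1003² = 1006009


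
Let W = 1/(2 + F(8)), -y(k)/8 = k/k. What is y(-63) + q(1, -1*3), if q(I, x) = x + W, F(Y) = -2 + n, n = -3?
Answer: -34/3 ≈ -11.333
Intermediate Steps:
y(k) = -8 (y(k) = -8*k/k = -8*1 = -8)
F(Y) = -5 (F(Y) = -2 - 3 = -5)
W = -⅓ (W = 1/(2 - 5) = 1/(-3) = -⅓ ≈ -0.33333)
q(I, x) = -⅓ + x (q(I, x) = x - ⅓ = -⅓ + x)
y(-63) + q(1, -1*3) = -8 + (-⅓ - 1*3) = -8 + (-⅓ - 3) = -8 - 10/3 = -34/3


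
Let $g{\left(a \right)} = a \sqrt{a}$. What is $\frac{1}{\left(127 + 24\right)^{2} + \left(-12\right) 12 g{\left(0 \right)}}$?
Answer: $\frac{1}{22801} \approx 4.3858 \cdot 10^{-5}$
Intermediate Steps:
$g{\left(a \right)} = a^{\frac{3}{2}}$
$\frac{1}{\left(127 + 24\right)^{2} + \left(-12\right) 12 g{\left(0 \right)}} = \frac{1}{\left(127 + 24\right)^{2} + \left(-12\right) 12 \cdot 0^{\frac{3}{2}}} = \frac{1}{151^{2} - 0} = \frac{1}{22801 + 0} = \frac{1}{22801}$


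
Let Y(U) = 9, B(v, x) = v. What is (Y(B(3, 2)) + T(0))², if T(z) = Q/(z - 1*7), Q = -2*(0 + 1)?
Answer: 4225/49 ≈ 86.224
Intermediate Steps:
Q = -2 (Q = -2*1 = -2)
T(z) = -2/(-7 + z) (T(z) = -2/(z - 1*7) = -2/(z - 7) = -2/(-7 + z))
(Y(B(3, 2)) + T(0))² = (9 - 2/(-7 + 0))² = (9 - 2/(-7))² = (9 - 2*(-⅐))² = (9 + 2/7)² = (65/7)² = 4225/49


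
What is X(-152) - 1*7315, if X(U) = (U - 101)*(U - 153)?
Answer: 69850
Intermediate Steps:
X(U) = (-153 + U)*(-101 + U) (X(U) = (-101 + U)*(-153 + U) = (-153 + U)*(-101 + U))
X(-152) - 1*7315 = (15453 + (-152)² - 254*(-152)) - 1*7315 = (15453 + 23104 + 38608) - 7315 = 77165 - 7315 = 69850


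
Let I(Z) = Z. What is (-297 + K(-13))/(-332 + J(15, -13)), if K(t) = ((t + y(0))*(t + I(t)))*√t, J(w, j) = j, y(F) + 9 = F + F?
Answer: 99/115 - 572*I*√13/345 ≈ 0.86087 - 5.9779*I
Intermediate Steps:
y(F) = -9 + 2*F (y(F) = -9 + (F + F) = -9 + 2*F)
K(t) = 2*t^(3/2)*(-9 + t) (K(t) = ((t + (-9 + 2*0))*(t + t))*√t = ((t + (-9 + 0))*(2*t))*√t = ((t - 9)*(2*t))*√t = ((-9 + t)*(2*t))*√t = (2*t*(-9 + t))*√t = 2*t^(3/2)*(-9 + t))
(-297 + K(-13))/(-332 + J(15, -13)) = (-297 + 2*(-13)^(3/2)*(-9 - 13))/(-332 - 13) = (-297 + 2*(-13*I*√13)*(-22))/(-345) = (-297 + 572*I*√13)*(-1/345) = 99/115 - 572*I*√13/345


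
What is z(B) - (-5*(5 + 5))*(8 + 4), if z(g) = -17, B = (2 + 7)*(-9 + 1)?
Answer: 583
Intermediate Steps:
B = -72 (B = 9*(-8) = -72)
z(B) - (-5*(5 + 5))*(8 + 4) = -17 - (-5*(5 + 5))*(8 + 4) = -17 - (-5*10)*12 = -17 - (-50)*12 = -17 - 1*(-600) = -17 + 600 = 583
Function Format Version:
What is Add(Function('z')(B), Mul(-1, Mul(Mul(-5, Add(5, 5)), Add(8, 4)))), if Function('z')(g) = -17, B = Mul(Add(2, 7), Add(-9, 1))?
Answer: 583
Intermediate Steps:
B = -72 (B = Mul(9, -8) = -72)
Add(Function('z')(B), Mul(-1, Mul(Mul(-5, Add(5, 5)), Add(8, 4)))) = Add(-17, Mul(-1, Mul(Mul(-5, Add(5, 5)), Add(8, 4)))) = Add(-17, Mul(-1, Mul(Mul(-5, 10), 12))) = Add(-17, Mul(-1, Mul(-50, 12))) = Add(-17, Mul(-1, -600)) = Add(-17, 600) = 583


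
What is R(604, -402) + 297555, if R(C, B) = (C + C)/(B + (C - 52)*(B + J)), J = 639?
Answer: 19403859709/65211 ≈ 2.9756e+5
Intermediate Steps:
R(C, B) = 2*C/(B + (-52 + C)*(639 + B)) (R(C, B) = (C + C)/(B + (C - 52)*(B + 639)) = (2*C)/(B + (-52 + C)*(639 + B)) = 2*C/(B + (-52 + C)*(639 + B)))
R(604, -402) + 297555 = 2*604/(-33228 - 51*(-402) + 639*604 - 402*604) + 297555 = 2*604/(-33228 + 20502 + 385956 - 242808) + 297555 = 2*604/130422 + 297555 = 2*604*(1/130422) + 297555 = 604/65211 + 297555 = 19403859709/65211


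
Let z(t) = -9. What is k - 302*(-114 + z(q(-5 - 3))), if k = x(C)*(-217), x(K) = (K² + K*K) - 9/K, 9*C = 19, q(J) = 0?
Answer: 55614625/1539 ≈ 36137.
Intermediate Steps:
C = 19/9 (C = (⅑)*19 = 19/9 ≈ 2.1111)
x(K) = -9/K + 2*K² (x(K) = (K² + K²) - 9/K = 2*K² - 9/K = -9/K + 2*K²)
k = -1553069/1539 (k = ((-9 + 2*(19/9)³)/(19/9))*(-217) = (9*(-9 + 2*(6859/729))/19)*(-217) = (9*(-9 + 13718/729)/19)*(-217) = ((9/19)*(7157/729))*(-217) = (7157/1539)*(-217) = -1553069/1539 ≈ -1009.1)
k - 302*(-114 + z(q(-5 - 3))) = -1553069/1539 - 302*(-114 - 9) = -1553069/1539 - 302*(-123) = -1553069/1539 - 1*(-37146) = -1553069/1539 + 37146 = 55614625/1539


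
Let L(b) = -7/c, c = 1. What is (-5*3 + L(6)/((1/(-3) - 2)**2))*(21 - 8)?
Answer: -1482/7 ≈ -211.71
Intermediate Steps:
L(b) = -7 (L(b) = -7/1 = -7*1 = -7)
(-5*3 + L(6)/((1/(-3) - 2)**2))*(21 - 8) = (-5*3 - 7/(1/(-3) - 2)**2)*(21 - 8) = (-15 - 7/(-1/3 - 2)**2)*13 = (-15 - 7/((-7/3)**2))*13 = (-15 - 7/49/9)*13 = (-15 - 7*9/49)*13 = (-15 - 9/7)*13 = -114/7*13 = -1482/7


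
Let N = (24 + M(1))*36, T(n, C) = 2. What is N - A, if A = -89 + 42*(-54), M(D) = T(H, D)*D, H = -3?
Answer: 3293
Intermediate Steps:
M(D) = 2*D
A = -2357 (A = -89 - 2268 = -2357)
N = 936 (N = (24 + 2*1)*36 = (24 + 2)*36 = 26*36 = 936)
N - A = 936 - 1*(-2357) = 936 + 2357 = 3293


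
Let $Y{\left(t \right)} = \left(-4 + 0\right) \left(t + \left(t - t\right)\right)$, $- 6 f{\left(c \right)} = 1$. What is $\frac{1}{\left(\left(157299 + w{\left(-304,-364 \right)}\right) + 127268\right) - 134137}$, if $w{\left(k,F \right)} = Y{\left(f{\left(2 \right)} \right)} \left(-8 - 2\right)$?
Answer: $\frac{3}{451270} \approx 6.6479 \cdot 10^{-6}$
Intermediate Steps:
$f{\left(c \right)} = - \frac{1}{6}$ ($f{\left(c \right)} = \left(- \frac{1}{6}\right) 1 = - \frac{1}{6}$)
$Y{\left(t \right)} = - 4 t$ ($Y{\left(t \right)} = - 4 \left(t + 0\right) = - 4 t$)
$w{\left(k,F \right)} = - \frac{20}{3}$ ($w{\left(k,F \right)} = \left(-4\right) \left(- \frac{1}{6}\right) \left(-8 - 2\right) = \frac{2}{3} \left(-10\right) = - \frac{20}{3}$)
$\frac{1}{\left(\left(157299 + w{\left(-304,-364 \right)}\right) + 127268\right) - 134137} = \frac{1}{\left(\left(157299 - \frac{20}{3}\right) + 127268\right) - 134137} = \frac{1}{\left(\frac{471877}{3} + 127268\right) - 134137} = \frac{1}{\frac{853681}{3} - 134137} = \frac{1}{\frac{451270}{3}} = \frac{3}{451270}$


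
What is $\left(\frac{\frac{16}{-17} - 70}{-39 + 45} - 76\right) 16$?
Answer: $- \frac{23888}{17} \approx -1405.2$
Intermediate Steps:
$\left(\frac{\frac{16}{-17} - 70}{-39 + 45} - 76\right) 16 = \left(\frac{16 \left(- \frac{1}{17}\right) - 70}{6} - 76\right) 16 = \left(\left(- \frac{16}{17} - 70\right) \frac{1}{6} - 76\right) 16 = \left(\left(- \frac{1206}{17}\right) \frac{1}{6} - 76\right) 16 = \left(- \frac{201}{17} - 76\right) 16 = \left(- \frac{1493}{17}\right) 16 = - \frac{23888}{17}$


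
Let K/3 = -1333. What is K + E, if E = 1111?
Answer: -2888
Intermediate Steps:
K = -3999 (K = 3*(-1333) = -3999)
K + E = -3999 + 1111 = -2888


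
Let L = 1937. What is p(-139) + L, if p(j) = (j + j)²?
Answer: 79221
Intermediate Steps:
p(j) = 4*j² (p(j) = (2*j)² = 4*j²)
p(-139) + L = 4*(-139)² + 1937 = 4*19321 + 1937 = 77284 + 1937 = 79221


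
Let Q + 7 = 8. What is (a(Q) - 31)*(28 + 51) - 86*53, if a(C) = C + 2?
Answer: -6770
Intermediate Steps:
Q = 1 (Q = -7 + 8 = 1)
a(C) = 2 + C
(a(Q) - 31)*(28 + 51) - 86*53 = ((2 + 1) - 31)*(28 + 51) - 86*53 = (3 - 31)*79 - 4558 = -28*79 - 4558 = -2212 - 4558 = -6770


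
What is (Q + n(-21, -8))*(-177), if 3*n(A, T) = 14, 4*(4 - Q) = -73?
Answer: -19057/4 ≈ -4764.3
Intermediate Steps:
Q = 89/4 (Q = 4 - ¼*(-73) = 4 + 73/4 = 89/4 ≈ 22.250)
n(A, T) = 14/3 (n(A, T) = (⅓)*14 = 14/3)
(Q + n(-21, -8))*(-177) = (89/4 + 14/3)*(-177) = (323/12)*(-177) = -19057/4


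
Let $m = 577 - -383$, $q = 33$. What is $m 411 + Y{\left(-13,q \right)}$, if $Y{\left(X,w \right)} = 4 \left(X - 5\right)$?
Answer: $394488$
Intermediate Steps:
$Y{\left(X,w \right)} = -20 + 4 X$ ($Y{\left(X,w \right)} = 4 \left(-5 + X\right) = -20 + 4 X$)
$m = 960$ ($m = 577 + 383 = 960$)
$m 411 + Y{\left(-13,q \right)} = 960 \cdot 411 + \left(-20 + 4 \left(-13\right)\right) = 394560 - 72 = 394488$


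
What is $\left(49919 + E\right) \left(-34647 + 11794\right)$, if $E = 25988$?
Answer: $-1734702671$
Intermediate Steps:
$\left(49919 + E\right) \left(-34647 + 11794\right) = \left(49919 + 25988\right) \left(-34647 + 11794\right) = 75907 \left(-22853\right) = -1734702671$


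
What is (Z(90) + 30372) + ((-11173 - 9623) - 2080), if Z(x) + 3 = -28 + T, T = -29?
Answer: 7436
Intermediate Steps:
Z(x) = -60 (Z(x) = -3 + (-28 - 29) = -3 - 57 = -60)
(Z(90) + 30372) + ((-11173 - 9623) - 2080) = (-60 + 30372) + ((-11173 - 9623) - 2080) = 30312 + (-20796 - 2080) = 30312 - 22876 = 7436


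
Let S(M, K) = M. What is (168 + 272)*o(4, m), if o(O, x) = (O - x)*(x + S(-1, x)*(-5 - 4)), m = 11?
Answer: -61600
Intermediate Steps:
o(O, x) = (9 + x)*(O - x) (o(O, x) = (O - x)*(x - (-5 - 4)) = (O - x)*(x - 1*(-9)) = (O - x)*(x + 9) = (O - x)*(9 + x) = (9 + x)*(O - x))
(168 + 272)*o(4, m) = (168 + 272)*(-1*11² - 9*11 + 9*4 + 4*11) = 440*(-1*121 - 99 + 36 + 44) = 440*(-121 - 99 + 36 + 44) = 440*(-140) = -61600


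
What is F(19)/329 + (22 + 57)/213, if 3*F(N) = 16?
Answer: 27127/70077 ≈ 0.38710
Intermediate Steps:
F(N) = 16/3 (F(N) = (1/3)*16 = 16/3)
F(19)/329 + (22 + 57)/213 = (16/3)/329 + (22 + 57)/213 = (16/3)*(1/329) + 79*(1/213) = 16/987 + 79/213 = 27127/70077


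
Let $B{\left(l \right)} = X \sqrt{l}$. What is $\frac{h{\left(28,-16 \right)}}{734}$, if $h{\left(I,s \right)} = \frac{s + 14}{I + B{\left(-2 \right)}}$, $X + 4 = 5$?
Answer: $\frac{i}{367 \left(\sqrt{2} - 28 i\right)} \approx -9.7067 \cdot 10^{-5} + 4.9026 \cdot 10^{-6} i$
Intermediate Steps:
$X = 1$ ($X = -4 + 5 = 1$)
$B{\left(l \right)} = \sqrt{l}$ ($B{\left(l \right)} = 1 \sqrt{l} = \sqrt{l}$)
$h{\left(I,s \right)} = \frac{14 + s}{I + i \sqrt{2}}$ ($h{\left(I,s \right)} = \frac{s + 14}{I + \sqrt{-2}} = \frac{14 + s}{I + i \sqrt{2}}$)
$\frac{h{\left(28,-16 \right)}}{734} = \frac{\frac{1}{28 + i \sqrt{2}} \left(14 - 16\right)}{734} = \frac{1}{28 + i \sqrt{2}} \left(-2\right) \frac{1}{734} = - \frac{2}{28 + i \sqrt{2}} \cdot \frac{1}{734} = - \frac{1}{367 \left(28 + i \sqrt{2}\right)}$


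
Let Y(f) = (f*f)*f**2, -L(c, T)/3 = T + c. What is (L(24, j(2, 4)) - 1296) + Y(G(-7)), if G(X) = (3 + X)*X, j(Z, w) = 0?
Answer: 613288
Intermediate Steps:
G(X) = X*(3 + X)
L(c, T) = -3*T - 3*c (L(c, T) = -3*(T + c) = -3*T - 3*c)
Y(f) = f**4 (Y(f) = f**2*f**2 = f**4)
(L(24, j(2, 4)) - 1296) + Y(G(-7)) = ((-3*0 - 3*24) - 1296) + (-7*(3 - 7))**4 = ((0 - 72) - 1296) + (-7*(-4))**4 = (-72 - 1296) + 28**4 = -1368 + 614656 = 613288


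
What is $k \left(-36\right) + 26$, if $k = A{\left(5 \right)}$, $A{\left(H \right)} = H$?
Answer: $-154$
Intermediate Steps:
$k = 5$
$k \left(-36\right) + 26 = 5 \left(-36\right) + 26 = -180 + 26 = -154$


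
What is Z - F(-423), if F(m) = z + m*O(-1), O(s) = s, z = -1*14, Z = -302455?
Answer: -302864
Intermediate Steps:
z = -14
F(m) = -14 - m (F(m) = -14 + m*(-1) = -14 - m)
Z - F(-423) = -302455 - (-14 - 1*(-423)) = -302455 - (-14 + 423) = -302455 - 1*409 = -302455 - 409 = -302864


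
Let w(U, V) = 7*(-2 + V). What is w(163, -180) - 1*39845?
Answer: -41119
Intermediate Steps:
w(U, V) = -14 + 7*V
w(163, -180) - 1*39845 = (-14 + 7*(-180)) - 1*39845 = (-14 - 1260) - 39845 = -1274 - 39845 = -41119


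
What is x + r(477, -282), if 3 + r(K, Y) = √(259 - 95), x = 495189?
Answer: 495186 + 2*√41 ≈ 4.9520e+5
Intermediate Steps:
r(K, Y) = -3 + 2*√41 (r(K, Y) = -3 + √(259 - 95) = -3 + √164 = -3 + 2*√41)
x + r(477, -282) = 495189 + (-3 + 2*√41) = 495186 + 2*√41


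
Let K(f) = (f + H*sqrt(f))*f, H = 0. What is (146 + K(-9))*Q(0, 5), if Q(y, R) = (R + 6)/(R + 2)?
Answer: 2497/7 ≈ 356.71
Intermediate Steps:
Q(y, R) = (6 + R)/(2 + R)
K(f) = f**2 (K(f) = (f + 0*sqrt(f))*f = (f + 0)*f = f*f = f**2)
(146 + K(-9))*Q(0, 5) = (146 + (-9)**2)*((6 + 5)/(2 + 5)) = (146 + 81)*(11/7) = 227*((1/7)*11) = 227*(11/7) = 2497/7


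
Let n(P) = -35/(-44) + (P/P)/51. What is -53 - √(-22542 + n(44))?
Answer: -53 - I*√28376737059/1122 ≈ -53.0 - 150.14*I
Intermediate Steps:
n(P) = 1829/2244 (n(P) = -35*(-1/44) + 1*(1/51) = 35/44 + 1/51 = 1829/2244)
-53 - √(-22542 + n(44)) = -53 - √(-22542 + 1829/2244) = -53 - √(-50582419/2244) = -53 - I*√28376737059/1122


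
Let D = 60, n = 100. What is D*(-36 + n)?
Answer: 3840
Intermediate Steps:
D*(-36 + n) = 60*(-36 + 100) = 60*64 = 3840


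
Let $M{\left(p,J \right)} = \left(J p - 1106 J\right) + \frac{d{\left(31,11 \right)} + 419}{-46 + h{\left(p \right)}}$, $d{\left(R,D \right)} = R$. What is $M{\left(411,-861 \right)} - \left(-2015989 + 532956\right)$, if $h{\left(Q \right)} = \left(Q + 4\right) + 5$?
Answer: $\frac{389227261}{187} \approx 2.0814 \cdot 10^{6}$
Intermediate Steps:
$h{\left(Q \right)} = 9 + Q$ ($h{\left(Q \right)} = \left(4 + Q\right) + 5 = 9 + Q$)
$M{\left(p,J \right)} = - 1106 J + \frac{450}{-37 + p} + J p$ ($M{\left(p,J \right)} = \left(J p - 1106 J\right) + \frac{31 + 419}{-46 + \left(9 + p\right)} = \left(- 1106 J + J p\right) + \frac{450}{-37 + p} = - 1106 J + \frac{450}{-37 + p} + J p$)
$M{\left(411,-861 \right)} - \left(-2015989 + 532956\right) = \frac{450 + 40922 \left(-861\right) - 861 \cdot 411^{2} - \left(-984123\right) 411}{-37 + 411} - \left(-2015989 + 532956\right) = \frac{450 - 35233842 - 145440981 + 404474553}{374} - -1483033 = \frac{450 - 35233842 - 145440981 + 404474553}{374} + 1483033 = \frac{1}{374} \cdot 223800180 + 1483033 = \frac{111900090}{187} + 1483033 = \frac{389227261}{187}$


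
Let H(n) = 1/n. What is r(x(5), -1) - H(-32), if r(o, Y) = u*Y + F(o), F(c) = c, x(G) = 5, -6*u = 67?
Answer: 1555/96 ≈ 16.198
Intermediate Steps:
u = -67/6 (u = -⅙*67 = -67/6 ≈ -11.167)
r(o, Y) = o - 67*Y/6 (r(o, Y) = -67*Y/6 + o = o - 67*Y/6)
r(x(5), -1) - H(-32) = (5 - 67/6*(-1)) - 1/(-32) = (5 + 67/6) - 1*(-1/32) = 97/6 + 1/32 = 1555/96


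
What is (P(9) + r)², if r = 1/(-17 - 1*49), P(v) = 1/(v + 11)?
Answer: 529/435600 ≈ 0.0012144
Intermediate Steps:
P(v) = 1/(11 + v)
r = -1/66 (r = 1/(-17 - 49) = 1/(-66) = -1/66 ≈ -0.015152)
(P(9) + r)² = (1/(11 + 9) - 1/66)² = (1/20 - 1/66)² = (23/660)² = 529/435600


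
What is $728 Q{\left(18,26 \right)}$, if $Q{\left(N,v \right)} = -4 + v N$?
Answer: $337792$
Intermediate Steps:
$Q{\left(N,v \right)} = -4 + N v$
$728 Q{\left(18,26 \right)} = 728 \left(-4 + 18 \cdot 26\right) = 728 \left(-4 + 468\right) = 728 \cdot 464 = 337792$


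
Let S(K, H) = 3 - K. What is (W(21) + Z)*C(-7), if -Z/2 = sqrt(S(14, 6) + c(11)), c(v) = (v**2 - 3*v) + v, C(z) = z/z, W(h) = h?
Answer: 21 - 4*sqrt(22) ≈ 2.2383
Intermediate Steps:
C(z) = 1
c(v) = v**2 - 2*v
Z = -4*sqrt(22) (Z = -2*sqrt((3 - 1*14) + 11*(-2 + 11)) = -2*sqrt((3 - 14) + 11*9) = -2*sqrt(-11 + 99) = -4*sqrt(22) ≈ -18.762)
(W(21) + Z)*C(-7) = (21 - 4*sqrt(22))*1 = 21 - 4*sqrt(22)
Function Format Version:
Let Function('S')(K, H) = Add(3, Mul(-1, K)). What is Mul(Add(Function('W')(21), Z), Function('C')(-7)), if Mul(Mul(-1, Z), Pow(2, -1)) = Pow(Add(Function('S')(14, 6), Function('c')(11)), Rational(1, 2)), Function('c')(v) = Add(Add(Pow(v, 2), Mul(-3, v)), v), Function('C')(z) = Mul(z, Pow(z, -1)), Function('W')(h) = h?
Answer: Add(21, Mul(-4, Pow(22, Rational(1, 2)))) ≈ 2.2383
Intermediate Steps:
Function('C')(z) = 1
Function('c')(v) = Add(Pow(v, 2), Mul(-2, v))
Z = Mul(-4, Pow(22, Rational(1, 2))) (Z = Mul(-2, Pow(Add(Add(3, Mul(-1, 14)), Mul(11, Add(-2, 11))), Rational(1, 2))) = Mul(-2, Pow(Add(Add(3, -14), Mul(11, 9)), Rational(1, 2))) = Mul(-2, Pow(Add(-11, 99), Rational(1, 2))) = Mul(-2, Pow(88, Rational(1, 2))) = Mul(-2, Mul(2, Pow(22, Rational(1, 2)))) = Mul(-4, Pow(22, Rational(1, 2))) ≈ -18.762)
Mul(Add(Function('W')(21), Z), Function('C')(-7)) = Mul(Add(21, Mul(-4, Pow(22, Rational(1, 2)))), 1) = Add(21, Mul(-4, Pow(22, Rational(1, 2))))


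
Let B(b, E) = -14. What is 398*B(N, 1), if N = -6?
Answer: -5572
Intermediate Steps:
398*B(N, 1) = 398*(-14) = -5572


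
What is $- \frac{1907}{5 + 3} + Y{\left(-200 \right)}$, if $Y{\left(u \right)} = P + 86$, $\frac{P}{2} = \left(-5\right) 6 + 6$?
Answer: $- \frac{1603}{8} \approx -200.38$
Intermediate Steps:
$P = -48$ ($P = 2 \left(\left(-5\right) 6 + 6\right) = 2 \left(-30 + 6\right) = 2 \left(-24\right) = -48$)
$Y{\left(u \right)} = 38$ ($Y{\left(u \right)} = -48 + 86 = 38$)
$- \frac{1907}{5 + 3} + Y{\left(-200 \right)} = - \frac{1907}{5 + 3} + 38 = - \frac{1907}{8} + 38 = - \frac{1603}{8}$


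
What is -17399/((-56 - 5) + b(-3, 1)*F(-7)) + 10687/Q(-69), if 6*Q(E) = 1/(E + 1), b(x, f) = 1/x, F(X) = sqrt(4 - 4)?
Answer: -265960657/61 ≈ -4.3600e+6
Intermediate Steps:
F(X) = 0 (F(X) = sqrt(0) = 0)
Q(E) = 1/(6*(1 + E)) (Q(E) = 1/(6*(E + 1)) = 1/(6*(1 + E)))
-17399/((-56 - 5) + b(-3, 1)*F(-7)) + 10687/Q(-69) = -17399/((-56 - 5) + 0/(-3)) + 10687/((1/(6*(1 - 69)))) = -17399/(-61 - 1/3*0) + 10687/(((1/6)/(-68))) = -17399/(-61 + 0) + 10687/(((1/6)*(-1/68))) = -17399/(-61) + 10687/(-1/408) = -17399*(-1/61) + 10687*(-408) = 17399/61 - 4360296 = -265960657/61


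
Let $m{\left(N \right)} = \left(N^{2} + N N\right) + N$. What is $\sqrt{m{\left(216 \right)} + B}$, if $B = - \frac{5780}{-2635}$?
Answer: $\frac{2 \sqrt{22470629}}{31} \approx 305.83$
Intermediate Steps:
$m{\left(N \right)} = N + 2 N^{2}$ ($m{\left(N \right)} = \left(N^{2} + N^{2}\right) + N = 2 N^{2} + N = N + 2 N^{2}$)
$B = \frac{68}{31}$ ($B = \left(-5780\right) \left(- \frac{1}{2635}\right) = \frac{68}{31} \approx 2.1936$)
$\sqrt{m{\left(216 \right)} + B} = \sqrt{216 \left(1 + 2 \cdot 216\right) + \frac{68}{31}} = \sqrt{216 \left(1 + 432\right) + \frac{68}{31}} = \sqrt{216 \cdot 433 + \frac{68}{31}} = \sqrt{93528 + \frac{68}{31}} = \sqrt{\frac{2899436}{31}} = \frac{2 \sqrt{22470629}}{31}$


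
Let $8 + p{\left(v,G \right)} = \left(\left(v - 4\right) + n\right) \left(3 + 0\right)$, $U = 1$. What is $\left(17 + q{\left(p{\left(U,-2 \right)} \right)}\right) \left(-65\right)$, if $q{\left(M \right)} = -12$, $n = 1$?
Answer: $-325$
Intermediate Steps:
$p{\left(v,G \right)} = -17 + 3 v$ ($p{\left(v,G \right)} = -8 + \left(\left(v - 4\right) + 1\right) \left(3 + 0\right) = -8 + \left(\left(v - 4\right) + 1\right) 3 = -8 + \left(\left(-4 + v\right) + 1\right) 3 = -8 + \left(-3 + v\right) 3 = -8 + \left(-9 + 3 v\right) = -17 + 3 v$)
$\left(17 + q{\left(p{\left(U,-2 \right)} \right)}\right) \left(-65\right) = \left(17 - 12\right) \left(-65\right) = 5 \left(-65\right) = -325$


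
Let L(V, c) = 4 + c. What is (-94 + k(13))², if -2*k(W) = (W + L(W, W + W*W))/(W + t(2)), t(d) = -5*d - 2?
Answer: 149769/4 ≈ 37442.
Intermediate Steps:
t(d) = -2 - 5*d
k(W) = -(4 + W² + 2*W)/(2*(-12 + W)) (k(W) = -(W + (4 + (W + W*W)))/(2*(W + (-2 - 5*2))) = -(W + (4 + (W + W²)))/(2*(W + (-2 - 10))) = -(W + (4 + W + W²))/(2*(W - 12)) = -(4 + W² + 2*W)/(2*(-12 + W)))
(-94 + k(13))² = (-94 + (-4 - 1*13 - 1*13*(1 + 13))/(2*(-12 + 13)))² = (-94 + (½)*(-4 - 13 - 1*13*14)/1)² = (-94 + (½)*1*(-4 - 13 - 182))² = (-94 + (½)*1*(-199))² = (-94 - 199/2)² = (-387/2)² = 149769/4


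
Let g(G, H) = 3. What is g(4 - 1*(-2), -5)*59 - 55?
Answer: 122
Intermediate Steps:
g(4 - 1*(-2), -5)*59 - 55 = 3*59 - 55 = 177 - 55 = 122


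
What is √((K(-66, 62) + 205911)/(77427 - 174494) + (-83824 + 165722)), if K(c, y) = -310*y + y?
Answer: √771625032290671/97067 ≈ 286.17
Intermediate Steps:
K(c, y) = -309*y
√((K(-66, 62) + 205911)/(77427 - 174494) + (-83824 + 165722)) = √((-309*62 + 205911)/(77427 - 174494) + (-83824 + 165722)) = √((-19158 + 205911)/(-97067) + 81898) = √(186753*(-1/97067) + 81898) = √(-186753/97067 + 81898) = √(7949406413/97067) = √771625032290671/97067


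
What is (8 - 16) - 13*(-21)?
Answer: 265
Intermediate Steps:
(8 - 16) - 13*(-21) = -8 + 273 = 265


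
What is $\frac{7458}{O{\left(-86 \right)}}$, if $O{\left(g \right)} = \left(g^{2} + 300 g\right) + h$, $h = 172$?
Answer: $- \frac{3729}{9116} \approx -0.40906$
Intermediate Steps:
$O{\left(g \right)} = 172 + g^{2} + 300 g$ ($O{\left(g \right)} = \left(g^{2} + 300 g\right) + 172 = 172 + g^{2} + 300 g$)
$\frac{7458}{O{\left(-86 \right)}} = \frac{7458}{172 + \left(-86\right)^{2} + 300 \left(-86\right)} = \frac{7458}{172 + 7396 - 25800} = \frac{7458}{-18232} = 7458 \left(- \frac{1}{18232}\right) = - \frac{3729}{9116}$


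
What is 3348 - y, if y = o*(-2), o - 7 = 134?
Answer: 3630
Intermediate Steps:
o = 141 (o = 7 + 134 = 141)
y = -282 (y = 141*(-2) = -282)
3348 - y = 3348 - 1*(-282) = 3348 + 282 = 3630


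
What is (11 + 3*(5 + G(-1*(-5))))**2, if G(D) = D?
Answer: 1681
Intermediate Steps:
(11 + 3*(5 + G(-1*(-5))))**2 = (11 + 3*(5 - 1*(-5)))**2 = (11 + 3*(5 + 5))**2 = (11 + 3*10)**2 = (11 + 30)**2 = 41**2 = 1681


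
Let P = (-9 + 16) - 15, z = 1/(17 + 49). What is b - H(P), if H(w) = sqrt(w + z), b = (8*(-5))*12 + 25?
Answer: -455 - I*sqrt(34782)/66 ≈ -455.0 - 2.8257*I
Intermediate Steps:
z = 1/66 ≈ 0.015152
b = -455 (b = -40*12 + 25 = -480 + 25 = -455)
P = -8 (P = 7 - 15 = -8)
H(w) = sqrt(1/66 + w) (H(w) = sqrt(w + 1/66) = sqrt(1/66 + w))
b - H(P) = -455 - sqrt(66 + 4356*(-8))/66 = -455 - sqrt(66 - 34848)/66 = -455 - sqrt(-34782)/66 = -455 - I*sqrt(34782)/66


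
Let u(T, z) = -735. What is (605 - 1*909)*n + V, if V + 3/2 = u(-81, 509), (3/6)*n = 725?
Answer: -883073/2 ≈ -4.4154e+5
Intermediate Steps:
n = 1450 (n = 2*725 = 1450)
V = -1473/2 (V = -3/2 - 735 = -1473/2 ≈ -736.50)
(605 - 1*909)*n + V = (605 - 1*909)*1450 - 1473/2 = (605 - 909)*1450 - 1473/2 = -304*1450 - 1473/2 = -440800 - 1473/2 = -883073/2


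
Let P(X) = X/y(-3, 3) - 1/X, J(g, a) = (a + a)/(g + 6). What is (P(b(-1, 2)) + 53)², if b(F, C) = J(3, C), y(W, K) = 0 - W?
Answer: 30217009/11664 ≈ 2590.6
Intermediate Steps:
J(g, a) = 2*a/(6 + g) (J(g, a) = (2*a)/(6 + g) = 2*a/(6 + g))
y(W, K) = -W
b(F, C) = 2*C/9 (b(F, C) = 2*C/(6 + 3) = 2*C/9)
P(X) = -1/X + X/3 (P(X) = X/((-1*(-3))) - 1/X = X/3 - 1/X = -1/X + X/3)
(P(b(-1, 2)) + 53)² = ((-1/((2/9)*2) + ((2/9)*2)/3) + 53)² = ((-1/4/9 + (⅓)*(4/9)) + 53)² = ((-1*9/4 + 4/27) + 53)² = ((-9/4 + 4/27) + 53)² = (-227/108 + 53)² = (5497/108)² = 30217009/11664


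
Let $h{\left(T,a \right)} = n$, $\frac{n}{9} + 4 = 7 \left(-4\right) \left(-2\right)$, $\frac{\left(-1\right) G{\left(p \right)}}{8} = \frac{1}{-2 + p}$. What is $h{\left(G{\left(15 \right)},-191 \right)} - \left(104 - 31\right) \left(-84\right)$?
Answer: $6600$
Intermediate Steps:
$G{\left(p \right)} = - \frac{8}{-2 + p}$
$n = 468$ ($n = -36 + 9 \cdot 7 \left(-4\right) \left(-2\right) = -36 + 9 \left(\left(-28\right) \left(-2\right)\right) = -36 + 9 \cdot 56 = -36 + 504 = 468$)
$h{\left(T,a \right)} = 468$
$h{\left(G{\left(15 \right)},-191 \right)} - \left(104 - 31\right) \left(-84\right) = 468 - \left(104 - 31\right) \left(-84\right) = 468 - 73 \left(-84\right) = 468 - -6132 = 468 + 6132 = 6600$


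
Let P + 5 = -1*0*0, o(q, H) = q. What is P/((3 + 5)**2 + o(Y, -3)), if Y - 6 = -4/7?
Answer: -35/486 ≈ -0.072016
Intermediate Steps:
Y = 38/7 (Y = 6 - 4/7 = 38/7 ≈ 5.4286)
P = -5 (P = -5 - 1*0*0 = -5 + 0*0 = -5 + 0 = -5)
P/((3 + 5)**2 + o(Y, -3)) = -5/((3 + 5)**2 + 38/7) = -5/(8**2 + 38/7) = -5/(64 + 38/7) = -5/486/7 = -5*7/486 = -35/486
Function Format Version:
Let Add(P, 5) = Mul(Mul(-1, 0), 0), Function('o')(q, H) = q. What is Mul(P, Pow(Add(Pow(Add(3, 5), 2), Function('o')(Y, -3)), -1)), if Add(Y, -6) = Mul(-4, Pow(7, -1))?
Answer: Rational(-35, 486) ≈ -0.072016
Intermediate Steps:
Y = Rational(38, 7) (Y = Add(6, Mul(-4, Pow(7, -1))) = Add(6, Mul(-4, Rational(1, 7))) = Add(6, Rational(-4, 7)) = Rational(38, 7) ≈ 5.4286)
P = -5 (P = Add(-5, Mul(Mul(-1, 0), 0)) = Add(-5, Mul(0, 0)) = Add(-5, 0) = -5)
Mul(P, Pow(Add(Pow(Add(3, 5), 2), Function('o')(Y, -3)), -1)) = Mul(-5, Pow(Add(Pow(Add(3, 5), 2), Rational(38, 7)), -1)) = Mul(-5, Pow(Add(Pow(8, 2), Rational(38, 7)), -1)) = Mul(-5, Pow(Add(64, Rational(38, 7)), -1)) = Mul(-5, Pow(Rational(486, 7), -1)) = Mul(-5, Rational(7, 486)) = Rational(-35, 486)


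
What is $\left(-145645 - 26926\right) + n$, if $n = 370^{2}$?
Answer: $-35671$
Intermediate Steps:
$n = 136900$
$\left(-145645 - 26926\right) + n = \left(-145645 - 26926\right) + 136900 = -172571 + 136900 = -35671$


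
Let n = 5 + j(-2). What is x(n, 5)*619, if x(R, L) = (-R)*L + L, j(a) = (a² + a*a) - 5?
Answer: -21665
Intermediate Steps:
j(a) = -5 + 2*a² (j(a) = (a² + a²) - 5 = 2*a² - 5 = -5 + 2*a²)
n = 8 (n = 5 + (-5 + 2*(-2)²) = 5 + (-5 + 2*4) = 5 + (-5 + 8) = 5 + 3 = 8)
x(R, L) = L - L*R (x(R, L) = -L*R + L = L - L*R)
x(n, 5)*619 = (5*(1 - 1*8))*619 = (5*(1 - 8))*619 = (5*(-7))*619 = -35*619 = -21665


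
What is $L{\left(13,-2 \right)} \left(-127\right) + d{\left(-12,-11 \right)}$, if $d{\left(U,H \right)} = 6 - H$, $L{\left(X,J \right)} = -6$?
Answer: $779$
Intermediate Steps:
$L{\left(13,-2 \right)} \left(-127\right) + d{\left(-12,-11 \right)} = \left(-6\right) \left(-127\right) + \left(6 - -11\right) = 762 + \left(6 + 11\right) = 762 + 17 = 779$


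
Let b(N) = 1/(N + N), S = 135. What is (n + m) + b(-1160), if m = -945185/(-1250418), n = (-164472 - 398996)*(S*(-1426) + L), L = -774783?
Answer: 34372622779240768457/63064560 ≈ 5.4504e+11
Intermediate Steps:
n = 545038652124 (n = (-164472 - 398996)*(135*(-1426) - 774783) = -563468*(-192510 - 774783) = -563468*(-967293) = 545038652124)
m = 41095/54366 (m = -945185*(-1/1250418) = 41095/54366 ≈ 0.75590)
b(N) = 1/(2*N)
(n + m) + b(-1160) = (545038652124 + 41095/54366) + (½)/(-1160) = 29631571361414479/54366 + (½)*(-1/1160) = 29631571361414479/54366 - 1/2320 = 34372622779240768457/63064560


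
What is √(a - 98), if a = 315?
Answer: √217 ≈ 14.731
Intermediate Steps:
√(a - 98) = √(315 - 98) = √217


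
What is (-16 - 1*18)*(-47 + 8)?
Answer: 1326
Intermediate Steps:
(-16 - 1*18)*(-47 + 8) = (-16 - 18)*(-39) = -34*(-39) = 1326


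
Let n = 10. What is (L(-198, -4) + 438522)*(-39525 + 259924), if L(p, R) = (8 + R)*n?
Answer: 96658626238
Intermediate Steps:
L(p, R) = 80 + 10*R (L(p, R) = (8 + R)*10 = 80 + 10*R)
(L(-198, -4) + 438522)*(-39525 + 259924) = ((80 + 10*(-4)) + 438522)*(-39525 + 259924) = ((80 - 40) + 438522)*220399 = (40 + 438522)*220399 = 438562*220399 = 96658626238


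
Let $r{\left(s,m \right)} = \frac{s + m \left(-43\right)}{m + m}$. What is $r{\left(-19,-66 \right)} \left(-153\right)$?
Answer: $\frac{143769}{44} \approx 3267.5$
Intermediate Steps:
$r{\left(s,m \right)} = \frac{s - 43 m}{2 m}$
$r{\left(-19,-66 \right)} \left(-153\right) = \frac{-19 - -2838}{2 \left(-66\right)} \left(-153\right) = \frac{1}{2} \left(- \frac{1}{66}\right) \left(-19 + 2838\right) \left(-153\right) = \frac{1}{2} \left(- \frac{1}{66}\right) 2819 \left(-153\right) = \left(- \frac{2819}{132}\right) \left(-153\right) = \frac{143769}{44}$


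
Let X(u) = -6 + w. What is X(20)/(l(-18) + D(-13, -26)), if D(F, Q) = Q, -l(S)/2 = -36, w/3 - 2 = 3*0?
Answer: 0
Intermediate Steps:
w = 6 (w = 6 + 3*(3*0) = 6 + 3*0 = 6 + 0 = 6)
l(S) = 72 (l(S) = -2*(-36) = 72)
X(u) = 0 (X(u) = -6 + 6 = 0)
X(20)/(l(-18) + D(-13, -26)) = 0/(72 - 26) = 0/46 = (1/46)*0 = 0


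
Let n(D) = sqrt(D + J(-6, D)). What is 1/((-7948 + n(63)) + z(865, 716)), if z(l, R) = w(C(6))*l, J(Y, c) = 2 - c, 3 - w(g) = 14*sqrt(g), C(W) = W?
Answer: 1/(-5353 + sqrt(2) - 12110*sqrt(6)) ≈ -2.8559e-5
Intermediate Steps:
w(g) = 3 - 14*sqrt(g)
z(l, R) = l*(3 - 14*sqrt(6)) (z(l, R) = (3 - 14*sqrt(6))*l = l*(3 - 14*sqrt(6)))
n(D) = sqrt(2) (n(D) = sqrt(D + (2 - D)) = sqrt(2))
1/((-7948 + n(63)) + z(865, 716)) = 1/((-7948 + sqrt(2)) + 865*(3 - 14*sqrt(6))) = 1/((-7948 + sqrt(2)) + (2595 - 12110*sqrt(6))) = 1/(-5353 + sqrt(2) - 12110*sqrt(6))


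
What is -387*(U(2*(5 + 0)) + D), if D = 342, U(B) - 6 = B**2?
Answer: -173376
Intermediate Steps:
U(B) = 6 + B**2
-387*(U(2*(5 + 0)) + D) = -387*((6 + (2*(5 + 0))**2) + 342) = -387*((6 + (2*5)**2) + 342) = -387*((6 + 10**2) + 342) = -387*((6 + 100) + 342) = -387*(106 + 342) = -387*448 = -173376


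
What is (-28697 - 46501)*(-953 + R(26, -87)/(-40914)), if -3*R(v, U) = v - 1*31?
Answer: 1466024250823/20457 ≈ 7.1664e+7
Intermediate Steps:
R(v, U) = 31/3 - v/3 (R(v, U) = -(v - 1*31)/3 = -(v - 31)/3 = -(-31 + v)/3 = 31/3 - v/3)
(-28697 - 46501)*(-953 + R(26, -87)/(-40914)) = (-28697 - 46501)*(-953 + (31/3 - 1/3*26)/(-40914)) = -75198*(-953 + (31/3 - 26/3)*(-1/40914)) = -75198*(-953 + (5/3)*(-1/40914)) = -75198*(-953 - 5/122742) = -75198*(-116973131/122742) = 1466024250823/20457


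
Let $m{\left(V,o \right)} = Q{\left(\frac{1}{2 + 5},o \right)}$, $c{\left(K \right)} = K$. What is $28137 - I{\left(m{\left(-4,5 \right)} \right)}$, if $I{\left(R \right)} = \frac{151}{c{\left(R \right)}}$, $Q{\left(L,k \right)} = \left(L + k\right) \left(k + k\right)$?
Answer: $\frac{10128263}{360} \approx 28134.0$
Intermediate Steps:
$Q{\left(L,k \right)} = 2 k \left(L + k\right)$ ($Q{\left(L,k \right)} = \left(L + k\right) 2 k = 2 k \left(L + k\right)$)
$m{\left(V,o \right)} = 2 o \left(\frac{1}{7} + o\right)$ ($m{\left(V,o \right)} = 2 o \left(\frac{1}{2 + 5} + o\right) = 2 o \left(\frac{1}{7} + o\right)$)
$I{\left(R \right)} = \frac{151}{R}$
$28137 - I{\left(m{\left(-4,5 \right)} \right)} = 28137 - \frac{151}{\frac{2}{7} \cdot 5 \left(1 + 7 \cdot 5\right)} = 28137 - \frac{151}{\frac{2}{7} \cdot 5 \left(1 + 35\right)} = 28137 - \frac{151}{\frac{2}{7} \cdot 5 \cdot 36} = 28137 - \frac{151}{\frac{360}{7}} = 28137 - 151 \cdot \frac{7}{360} = 28137 - \frac{1057}{360} = \frac{10128263}{360}$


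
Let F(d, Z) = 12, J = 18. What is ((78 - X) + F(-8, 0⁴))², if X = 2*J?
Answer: 2916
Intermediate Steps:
X = 36 (X = 2*18 = 36)
((78 - X) + F(-8, 0⁴))² = ((78 - 1*36) + 12)² = ((78 - 36) + 12)² = (42 + 12)² = 54² = 2916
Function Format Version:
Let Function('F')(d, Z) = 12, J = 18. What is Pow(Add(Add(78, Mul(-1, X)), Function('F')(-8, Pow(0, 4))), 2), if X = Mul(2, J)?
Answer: 2916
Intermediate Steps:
X = 36 (X = Mul(2, 18) = 36)
Pow(Add(Add(78, Mul(-1, X)), Function('F')(-8, Pow(0, 4))), 2) = Pow(Add(Add(78, Mul(-1, 36)), 12), 2) = Pow(Add(Add(78, -36), 12), 2) = Pow(Add(42, 12), 2) = Pow(54, 2) = 2916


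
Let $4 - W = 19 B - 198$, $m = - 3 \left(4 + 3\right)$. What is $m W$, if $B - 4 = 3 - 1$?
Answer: $-1848$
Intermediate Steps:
$B = 6$ ($B = 4 + \left(3 - 1\right) = 4 + 2 = 6$)
$m = -21$ ($m = \left(-3\right) 7 = -21$)
$W = 88$ ($W = 4 - \left(19 \cdot 6 - 198\right) = 4 - \left(114 - 198\right) = 4 - -84 = 4 + 84 = 88$)
$m W = \left(-21\right) 88 = -1848$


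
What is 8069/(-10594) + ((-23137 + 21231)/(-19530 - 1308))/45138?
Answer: -948695671159/1245570539067 ≈ -0.76166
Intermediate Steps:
8069/(-10594) + ((-23137 + 21231)/(-19530 - 1308))/45138 = 8069*(-1/10594) - 1906/(-20838)*(1/45138) = -8069/10594 - 1906*(-1/20838)*(1/45138) = -8069/10594 + (953/10419)*(1/45138) = -8069/10594 + 953/470292822 = -948695671159/1245570539067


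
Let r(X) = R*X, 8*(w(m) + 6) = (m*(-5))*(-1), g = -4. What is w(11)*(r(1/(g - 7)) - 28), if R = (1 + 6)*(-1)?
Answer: -2107/88 ≈ -23.943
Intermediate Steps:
w(m) = -6 + 5*m/8 (w(m) = -6 + ((m*(-5))*(-1))/8 = -6 + (-5*m*(-1))/8 = -6 + (5*m)/8 = -6 + 5*m/8)
R = -7 (R = 7*(-1) = -7)
r(X) = -7*X
w(11)*(r(1/(g - 7)) - 28) = (-6 + (5/8)*11)*(-7/(-4 - 7) - 28) = (-6 + 55/8)*(-7/(-11) - 28) = 7*(-7*(-1/11) - 28)/8 = 7*(7/11 - 28)/8 = (7/8)*(-301/11) = -2107/88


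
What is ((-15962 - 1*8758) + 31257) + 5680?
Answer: 12217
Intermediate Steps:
((-15962 - 1*8758) + 31257) + 5680 = ((-15962 - 8758) + 31257) + 5680 = (-24720 + 31257) + 5680 = 6537 + 5680 = 12217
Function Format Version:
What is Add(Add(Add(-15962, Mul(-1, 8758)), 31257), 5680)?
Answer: 12217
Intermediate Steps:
Add(Add(Add(-15962, Mul(-1, 8758)), 31257), 5680) = Add(Add(Add(-15962, -8758), 31257), 5680) = Add(Add(-24720, 31257), 5680) = Add(6537, 5680) = 12217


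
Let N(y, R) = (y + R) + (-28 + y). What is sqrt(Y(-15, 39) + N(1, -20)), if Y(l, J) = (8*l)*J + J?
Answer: I*sqrt(4687) ≈ 68.462*I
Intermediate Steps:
N(y, R) = -28 + R + 2*y (N(y, R) = (R + y) + (-28 + y) = -28 + R + 2*y)
Y(l, J) = J + 8*J*l (Y(l, J) = 8*J*l + J = J + 8*J*l)
sqrt(Y(-15, 39) + N(1, -20)) = sqrt(39*(1 + 8*(-15)) + (-28 - 20 + 2*1)) = sqrt(39*(1 - 120) + (-28 - 20 + 2)) = sqrt(39*(-119) - 46) = sqrt(-4641 - 46) = sqrt(-4687) = I*sqrt(4687)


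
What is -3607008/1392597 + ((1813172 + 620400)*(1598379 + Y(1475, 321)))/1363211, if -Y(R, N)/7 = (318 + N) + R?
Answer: 1788909147818272172/632801182989 ≈ 2.8270e+6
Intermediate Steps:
Y(R, N) = -2226 - 7*N - 7*R (Y(R, N) = -7*((318 + N) + R) = -7*(318 + N + R) = -2226 - 7*N - 7*R)
-3607008/1392597 + ((1813172 + 620400)*(1598379 + Y(1475, 321)))/1363211 = -3607008/1392597 + ((1813172 + 620400)*(1598379 + (-2226 - 7*321 - 7*1475)))/1363211 = -3607008*1/1392597 + (2433572*(1598379 + (-2226 - 2247 - 10325)))*(1/1363211) = -1202336/464199 + (2433572*(1598379 - 14798))*(1/1363211) = -1202336/464199 + (2433572*1583581)*(1/1363211) = -1202336/464199 + 3853758381332*(1/1363211) = -1202336/464199 + 3853758381332/1363211 = 1788909147818272172/632801182989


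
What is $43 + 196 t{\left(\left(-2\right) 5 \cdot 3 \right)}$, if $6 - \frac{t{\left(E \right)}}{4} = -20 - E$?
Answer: $-3093$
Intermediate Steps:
$t{\left(E \right)} = 104 + 4 E$ ($t{\left(E \right)} = 24 - 4 \left(-20 - E\right) = 24 + \left(80 + 4 E\right) = 104 + 4 E$)
$43 + 196 t{\left(\left(-2\right) 5 \cdot 3 \right)} = 43 + 196 \left(104 + 4 \left(-2\right) 5 \cdot 3\right) = 43 + 196 \left(104 + 4 \left(\left(-10\right) 3\right)\right) = 43 + 196 \left(104 + 4 \left(-30\right)\right) = 43 + 196 \left(104 - 120\right) = 43 + 196 \left(-16\right) = 43 - 3136 = -3093$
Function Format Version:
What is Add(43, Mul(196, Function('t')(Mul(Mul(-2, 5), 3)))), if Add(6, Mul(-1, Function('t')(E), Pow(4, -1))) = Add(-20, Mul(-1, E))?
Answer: -3093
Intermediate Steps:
Function('t')(E) = Add(104, Mul(4, E)) (Function('t')(E) = Add(24, Mul(-4, Add(-20, Mul(-1, E)))) = Add(24, Add(80, Mul(4, E))) = Add(104, Mul(4, E)))
Add(43, Mul(196, Function('t')(Mul(Mul(-2, 5), 3)))) = Add(43, Mul(196, Add(104, Mul(4, Mul(Mul(-2, 5), 3))))) = Add(43, Mul(196, Add(104, Mul(4, Mul(-10, 3))))) = Add(43, Mul(196, Add(104, Mul(4, -30)))) = Add(43, Mul(196, Add(104, -120))) = Add(43, Mul(196, -16)) = Add(43, -3136) = -3093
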